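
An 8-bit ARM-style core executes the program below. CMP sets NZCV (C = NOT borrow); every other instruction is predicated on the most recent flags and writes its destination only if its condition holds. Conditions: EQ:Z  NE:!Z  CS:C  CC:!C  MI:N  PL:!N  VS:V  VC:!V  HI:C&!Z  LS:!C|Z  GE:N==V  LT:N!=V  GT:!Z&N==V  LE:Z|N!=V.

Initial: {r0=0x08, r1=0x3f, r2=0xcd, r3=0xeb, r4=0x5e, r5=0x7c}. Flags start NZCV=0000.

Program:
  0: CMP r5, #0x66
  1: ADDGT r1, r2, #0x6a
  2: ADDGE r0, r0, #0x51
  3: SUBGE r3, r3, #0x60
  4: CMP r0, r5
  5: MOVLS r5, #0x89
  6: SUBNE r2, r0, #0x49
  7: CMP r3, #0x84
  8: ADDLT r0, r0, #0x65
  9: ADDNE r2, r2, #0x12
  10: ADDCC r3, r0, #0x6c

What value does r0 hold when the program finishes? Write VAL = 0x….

0: ✓ CMP  NZCV=0010
1: ✓ ADDGT  r1←0x37
2: ✓ ADDGE  r0←0x59
3: ✓ SUBGE  r3←0x8b
4: ✓ CMP  NZCV=1000
5: ✓ MOVLS  r5←0x89
6: ✓ SUBNE  r2←0x10
7: ✓ CMP  NZCV=0010
8: · ADDLT
9: ✓ ADDNE  r2←0x22
10: · ADDCC

VAL = 0x59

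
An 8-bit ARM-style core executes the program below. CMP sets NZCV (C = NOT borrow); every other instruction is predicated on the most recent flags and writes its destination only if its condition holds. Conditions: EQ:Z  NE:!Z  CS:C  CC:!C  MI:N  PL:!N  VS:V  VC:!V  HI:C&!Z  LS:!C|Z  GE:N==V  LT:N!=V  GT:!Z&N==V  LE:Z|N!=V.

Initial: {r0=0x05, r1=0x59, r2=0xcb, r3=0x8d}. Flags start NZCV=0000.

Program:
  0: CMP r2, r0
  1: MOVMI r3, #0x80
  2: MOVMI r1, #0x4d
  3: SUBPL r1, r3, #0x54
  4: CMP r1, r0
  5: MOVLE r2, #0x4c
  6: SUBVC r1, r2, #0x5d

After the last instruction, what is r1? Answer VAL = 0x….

0: ✓ CMP  NZCV=1010
1: ✓ MOVMI  r3←0x80
2: ✓ MOVMI  r1←0x4d
3: · SUBPL
4: ✓ CMP  NZCV=0010
5: · MOVLE
6: ✓ SUBVC  r1←0x6e

VAL = 0x6e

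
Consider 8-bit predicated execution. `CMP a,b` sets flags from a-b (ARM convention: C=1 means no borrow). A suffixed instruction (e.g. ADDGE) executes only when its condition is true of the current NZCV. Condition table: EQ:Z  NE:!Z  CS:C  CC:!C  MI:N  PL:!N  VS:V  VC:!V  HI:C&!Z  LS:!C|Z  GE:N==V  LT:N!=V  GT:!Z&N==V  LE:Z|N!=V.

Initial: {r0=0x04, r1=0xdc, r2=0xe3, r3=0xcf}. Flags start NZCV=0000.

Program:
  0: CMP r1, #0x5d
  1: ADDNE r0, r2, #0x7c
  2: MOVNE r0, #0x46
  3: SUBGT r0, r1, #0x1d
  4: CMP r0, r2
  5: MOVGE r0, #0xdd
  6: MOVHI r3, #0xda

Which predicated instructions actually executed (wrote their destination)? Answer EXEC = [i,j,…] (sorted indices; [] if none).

EXEC = [1,2,5]

0: ✓ CMP  NZCV=0011
1: ✓ ADDNE  r0←0x5f
2: ✓ MOVNE  r0←0x46
3: · SUBGT
4: ✓ CMP  NZCV=0000
5: ✓ MOVGE  r0←0xdd
6: · MOVHI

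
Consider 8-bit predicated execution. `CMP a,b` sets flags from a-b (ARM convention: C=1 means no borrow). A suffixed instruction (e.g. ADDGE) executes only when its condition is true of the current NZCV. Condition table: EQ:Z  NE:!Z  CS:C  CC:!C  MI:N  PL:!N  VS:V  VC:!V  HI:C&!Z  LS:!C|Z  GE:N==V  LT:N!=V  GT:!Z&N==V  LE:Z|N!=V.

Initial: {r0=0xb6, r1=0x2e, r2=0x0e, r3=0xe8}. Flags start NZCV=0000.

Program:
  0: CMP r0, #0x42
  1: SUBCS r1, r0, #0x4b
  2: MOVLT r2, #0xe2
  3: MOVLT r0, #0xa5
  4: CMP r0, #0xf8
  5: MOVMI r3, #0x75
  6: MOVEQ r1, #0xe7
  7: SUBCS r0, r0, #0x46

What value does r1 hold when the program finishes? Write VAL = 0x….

VAL = 0x6b

[0] flags=0011 → (cmp)
[1] flags=0011 CS?T → r1=0x6b
[2] flags=0011 LT?T → r2=0xe2
[3] flags=0011 LT?T → r0=0xa5
[4] flags=1000 → (cmp)
[5] flags=1000 MI?T → r3=0x75
[6] flags=1000 EQ?F → skip
[7] flags=1000 CS?F → skip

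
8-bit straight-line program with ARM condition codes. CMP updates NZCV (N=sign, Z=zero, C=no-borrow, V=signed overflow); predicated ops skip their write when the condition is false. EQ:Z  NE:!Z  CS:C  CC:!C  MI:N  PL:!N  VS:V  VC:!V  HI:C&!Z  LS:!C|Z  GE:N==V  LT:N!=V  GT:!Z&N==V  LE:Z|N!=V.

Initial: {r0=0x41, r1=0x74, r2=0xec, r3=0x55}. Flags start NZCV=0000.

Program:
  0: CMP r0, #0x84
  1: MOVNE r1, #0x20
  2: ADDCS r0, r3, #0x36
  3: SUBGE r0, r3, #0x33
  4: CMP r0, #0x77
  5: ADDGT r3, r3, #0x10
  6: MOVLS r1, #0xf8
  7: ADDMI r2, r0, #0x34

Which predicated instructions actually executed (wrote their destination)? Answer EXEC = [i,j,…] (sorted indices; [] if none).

EXEC = [1,3,6,7]

[0] flags=1001 → (cmp)
[1] flags=1001 NE?T → r1=0x20
[2] flags=1001 CS?F → skip
[3] flags=1001 GE?T → r0=0x22
[4] flags=1000 → (cmp)
[5] flags=1000 GT?F → skip
[6] flags=1000 LS?T → r1=0xf8
[7] flags=1000 MI?T → r2=0x56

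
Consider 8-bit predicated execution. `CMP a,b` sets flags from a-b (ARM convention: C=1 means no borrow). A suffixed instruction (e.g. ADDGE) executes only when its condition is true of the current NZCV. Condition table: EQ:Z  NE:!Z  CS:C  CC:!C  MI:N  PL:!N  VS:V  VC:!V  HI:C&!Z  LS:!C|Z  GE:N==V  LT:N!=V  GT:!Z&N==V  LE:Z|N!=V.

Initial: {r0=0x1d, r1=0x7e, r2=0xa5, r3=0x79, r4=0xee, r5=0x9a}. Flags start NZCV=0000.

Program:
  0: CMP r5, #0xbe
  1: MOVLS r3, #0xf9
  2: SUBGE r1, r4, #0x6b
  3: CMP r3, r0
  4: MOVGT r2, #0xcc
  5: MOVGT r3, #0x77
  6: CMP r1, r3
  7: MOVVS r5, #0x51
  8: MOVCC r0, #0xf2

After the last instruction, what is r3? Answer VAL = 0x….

VAL = 0xf9

[0] flags=1000 → (cmp)
[1] flags=1000 LS?T → r3=0xf9
[2] flags=1000 GE?F → skip
[3] flags=1010 → (cmp)
[4] flags=1010 GT?F → skip
[5] flags=1010 GT?F → skip
[6] flags=1001 → (cmp)
[7] flags=1001 VS?T → r5=0x51
[8] flags=1001 CC?T → r0=0xf2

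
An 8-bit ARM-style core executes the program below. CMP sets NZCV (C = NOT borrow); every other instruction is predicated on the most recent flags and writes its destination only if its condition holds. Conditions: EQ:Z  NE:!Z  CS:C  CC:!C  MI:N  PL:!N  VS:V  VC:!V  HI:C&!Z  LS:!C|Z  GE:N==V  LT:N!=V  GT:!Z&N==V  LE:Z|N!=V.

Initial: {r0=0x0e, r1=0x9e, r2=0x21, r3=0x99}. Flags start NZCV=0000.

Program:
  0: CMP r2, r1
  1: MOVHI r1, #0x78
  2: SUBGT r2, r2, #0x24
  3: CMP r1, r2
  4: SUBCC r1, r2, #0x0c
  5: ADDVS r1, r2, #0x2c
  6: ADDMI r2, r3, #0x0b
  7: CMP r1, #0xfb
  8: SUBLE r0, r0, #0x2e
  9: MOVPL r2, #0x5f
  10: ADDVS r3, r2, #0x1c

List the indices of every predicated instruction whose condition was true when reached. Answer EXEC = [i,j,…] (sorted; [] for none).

EXEC = [2,4,6,8]

[0] flags=1001 → (cmp)
[1] flags=1001 HI?F → skip
[2] flags=1001 GT?T → r2=0xfd
[3] flags=1000 → (cmp)
[4] flags=1000 CC?T → r1=0xf1
[5] flags=1000 VS?F → skip
[6] flags=1000 MI?T → r2=0xa4
[7] flags=1000 → (cmp)
[8] flags=1000 LE?T → r0=0xe0
[9] flags=1000 PL?F → skip
[10] flags=1000 VS?F → skip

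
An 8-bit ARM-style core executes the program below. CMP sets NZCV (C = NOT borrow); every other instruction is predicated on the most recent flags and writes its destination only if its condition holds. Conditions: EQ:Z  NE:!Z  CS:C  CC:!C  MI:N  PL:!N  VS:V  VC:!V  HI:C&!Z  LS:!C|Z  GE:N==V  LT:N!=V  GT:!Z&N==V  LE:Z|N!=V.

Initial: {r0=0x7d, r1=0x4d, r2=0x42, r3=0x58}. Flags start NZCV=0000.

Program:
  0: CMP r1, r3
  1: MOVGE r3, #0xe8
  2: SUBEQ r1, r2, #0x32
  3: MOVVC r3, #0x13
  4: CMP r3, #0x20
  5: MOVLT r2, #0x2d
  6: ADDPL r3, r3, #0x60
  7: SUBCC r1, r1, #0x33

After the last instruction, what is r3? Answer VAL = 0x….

[0] flags=1000 → (cmp)
[1] flags=1000 GE?F → skip
[2] flags=1000 EQ?F → skip
[3] flags=1000 VC?T → r3=0x13
[4] flags=1000 → (cmp)
[5] flags=1000 LT?T → r2=0x2d
[6] flags=1000 PL?F → skip
[7] flags=1000 CC?T → r1=0x1a

VAL = 0x13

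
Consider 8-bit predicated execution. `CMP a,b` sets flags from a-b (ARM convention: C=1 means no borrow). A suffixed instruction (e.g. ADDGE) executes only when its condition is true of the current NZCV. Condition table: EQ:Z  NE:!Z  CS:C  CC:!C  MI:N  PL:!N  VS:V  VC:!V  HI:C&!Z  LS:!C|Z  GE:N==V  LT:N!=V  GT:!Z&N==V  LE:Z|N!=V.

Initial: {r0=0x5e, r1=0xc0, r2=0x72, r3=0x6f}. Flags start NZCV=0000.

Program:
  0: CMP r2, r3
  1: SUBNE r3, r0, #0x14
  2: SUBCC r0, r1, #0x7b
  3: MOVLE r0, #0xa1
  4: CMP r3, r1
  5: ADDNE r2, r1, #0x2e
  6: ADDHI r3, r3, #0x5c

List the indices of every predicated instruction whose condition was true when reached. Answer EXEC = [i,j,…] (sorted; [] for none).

EXEC = [1,5]

[0] flags=0010 → (cmp)
[1] flags=0010 NE?T → r3=0x4a
[2] flags=0010 CC?F → skip
[3] flags=0010 LE?F → skip
[4] flags=1001 → (cmp)
[5] flags=1001 NE?T → r2=0xee
[6] flags=1001 HI?F → skip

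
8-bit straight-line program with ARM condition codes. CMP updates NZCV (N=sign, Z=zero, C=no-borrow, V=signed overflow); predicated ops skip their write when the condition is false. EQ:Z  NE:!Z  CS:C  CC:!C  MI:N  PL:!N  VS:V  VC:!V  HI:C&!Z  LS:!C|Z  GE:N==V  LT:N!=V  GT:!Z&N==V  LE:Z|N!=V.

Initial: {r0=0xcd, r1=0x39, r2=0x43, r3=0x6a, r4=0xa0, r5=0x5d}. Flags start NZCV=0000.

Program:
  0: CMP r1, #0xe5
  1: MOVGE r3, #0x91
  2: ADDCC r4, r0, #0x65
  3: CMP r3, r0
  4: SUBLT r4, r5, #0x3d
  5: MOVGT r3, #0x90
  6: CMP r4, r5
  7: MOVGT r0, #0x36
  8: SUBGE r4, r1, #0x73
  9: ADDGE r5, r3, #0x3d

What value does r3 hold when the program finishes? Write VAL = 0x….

[0] flags=0000 → (cmp)
[1] flags=0000 GE?T → r3=0x91
[2] flags=0000 CC?T → r4=0x32
[3] flags=1000 → (cmp)
[4] flags=1000 LT?T → r4=0x20
[5] flags=1000 GT?F → skip
[6] flags=1000 → (cmp)
[7] flags=1000 GT?F → skip
[8] flags=1000 GE?F → skip
[9] flags=1000 GE?F → skip

VAL = 0x91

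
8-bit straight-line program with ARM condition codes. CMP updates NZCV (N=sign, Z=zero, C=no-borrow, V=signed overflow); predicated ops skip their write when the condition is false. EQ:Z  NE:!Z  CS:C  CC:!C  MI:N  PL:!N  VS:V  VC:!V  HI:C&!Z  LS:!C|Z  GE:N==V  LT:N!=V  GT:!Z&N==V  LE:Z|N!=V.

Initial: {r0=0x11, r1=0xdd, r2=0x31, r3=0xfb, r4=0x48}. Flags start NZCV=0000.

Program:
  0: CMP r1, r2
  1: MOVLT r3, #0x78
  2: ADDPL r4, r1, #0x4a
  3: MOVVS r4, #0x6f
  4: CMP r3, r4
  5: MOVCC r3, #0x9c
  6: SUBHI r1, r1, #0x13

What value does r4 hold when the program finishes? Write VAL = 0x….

0: ✓ CMP  NZCV=1010
1: ✓ MOVLT  r3←0x78
2: · ADDPL
3: · MOVVS
4: ✓ CMP  NZCV=0010
5: · MOVCC
6: ✓ SUBHI  r1←0xca

VAL = 0x48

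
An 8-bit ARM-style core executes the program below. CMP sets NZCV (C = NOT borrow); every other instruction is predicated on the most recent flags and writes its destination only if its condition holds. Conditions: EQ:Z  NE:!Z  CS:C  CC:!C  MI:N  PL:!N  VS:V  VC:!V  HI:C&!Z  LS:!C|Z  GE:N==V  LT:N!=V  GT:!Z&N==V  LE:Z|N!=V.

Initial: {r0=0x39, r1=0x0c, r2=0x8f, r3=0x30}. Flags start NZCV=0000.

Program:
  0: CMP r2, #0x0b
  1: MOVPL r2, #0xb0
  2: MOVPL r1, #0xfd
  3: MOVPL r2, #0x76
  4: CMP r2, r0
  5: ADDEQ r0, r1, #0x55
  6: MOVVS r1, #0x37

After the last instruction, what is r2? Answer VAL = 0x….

VAL = 0x8f

[0] flags=1010 → (cmp)
[1] flags=1010 PL?F → skip
[2] flags=1010 PL?F → skip
[3] flags=1010 PL?F → skip
[4] flags=0011 → (cmp)
[5] flags=0011 EQ?F → skip
[6] flags=0011 VS?T → r1=0x37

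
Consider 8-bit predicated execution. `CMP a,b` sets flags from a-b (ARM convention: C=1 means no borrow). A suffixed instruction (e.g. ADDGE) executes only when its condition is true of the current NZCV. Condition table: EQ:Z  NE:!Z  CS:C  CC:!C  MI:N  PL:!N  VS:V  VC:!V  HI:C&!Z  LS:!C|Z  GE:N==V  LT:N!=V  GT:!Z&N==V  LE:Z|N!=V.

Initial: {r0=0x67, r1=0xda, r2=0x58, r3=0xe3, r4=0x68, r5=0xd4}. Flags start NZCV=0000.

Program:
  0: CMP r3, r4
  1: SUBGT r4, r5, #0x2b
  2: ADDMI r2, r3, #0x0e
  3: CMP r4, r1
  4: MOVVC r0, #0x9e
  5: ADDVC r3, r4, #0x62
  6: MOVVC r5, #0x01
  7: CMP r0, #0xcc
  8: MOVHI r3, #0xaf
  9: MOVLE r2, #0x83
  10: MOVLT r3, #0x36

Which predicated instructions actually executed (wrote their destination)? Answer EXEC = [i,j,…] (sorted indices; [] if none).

0: ✓ CMP  NZCV=0011
1: · SUBGT
2: · ADDMI
3: ✓ CMP  NZCV=1001
4: · MOVVC
5: · ADDVC
6: · MOVVC
7: ✓ CMP  NZCV=1001
8: · MOVHI
9: · MOVLE
10: · MOVLT

EXEC = []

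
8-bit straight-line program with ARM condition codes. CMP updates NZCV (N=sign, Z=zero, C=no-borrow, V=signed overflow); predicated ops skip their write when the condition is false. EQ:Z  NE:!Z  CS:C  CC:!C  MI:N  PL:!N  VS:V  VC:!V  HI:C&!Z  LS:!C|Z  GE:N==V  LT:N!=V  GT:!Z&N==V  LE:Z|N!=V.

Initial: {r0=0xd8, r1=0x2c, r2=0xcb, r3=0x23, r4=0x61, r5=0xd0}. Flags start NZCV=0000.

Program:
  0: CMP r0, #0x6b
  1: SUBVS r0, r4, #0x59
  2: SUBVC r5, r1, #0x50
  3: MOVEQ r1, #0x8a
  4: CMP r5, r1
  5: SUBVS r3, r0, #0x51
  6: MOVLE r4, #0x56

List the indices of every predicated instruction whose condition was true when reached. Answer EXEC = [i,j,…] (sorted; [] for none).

[0] flags=0011 → (cmp)
[1] flags=0011 VS?T → r0=0x08
[2] flags=0011 VC?F → skip
[3] flags=0011 EQ?F → skip
[4] flags=1010 → (cmp)
[5] flags=1010 VS?F → skip
[6] flags=1010 LE?T → r4=0x56

EXEC = [1,6]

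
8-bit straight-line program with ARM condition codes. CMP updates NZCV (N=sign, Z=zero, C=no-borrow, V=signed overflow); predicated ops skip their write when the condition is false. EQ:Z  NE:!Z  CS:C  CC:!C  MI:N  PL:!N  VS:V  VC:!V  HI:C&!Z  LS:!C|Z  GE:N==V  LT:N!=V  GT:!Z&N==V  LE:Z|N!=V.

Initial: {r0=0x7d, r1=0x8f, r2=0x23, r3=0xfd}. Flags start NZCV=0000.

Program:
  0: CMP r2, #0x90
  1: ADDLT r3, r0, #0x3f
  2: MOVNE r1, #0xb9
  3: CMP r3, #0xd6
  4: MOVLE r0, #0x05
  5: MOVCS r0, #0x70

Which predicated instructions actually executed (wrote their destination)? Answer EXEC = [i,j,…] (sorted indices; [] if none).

0: ✓ CMP  NZCV=1001
1: · ADDLT
2: ✓ MOVNE  r1←0xb9
3: ✓ CMP  NZCV=0010
4: · MOVLE
5: ✓ MOVCS  r0←0x70

EXEC = [2,5]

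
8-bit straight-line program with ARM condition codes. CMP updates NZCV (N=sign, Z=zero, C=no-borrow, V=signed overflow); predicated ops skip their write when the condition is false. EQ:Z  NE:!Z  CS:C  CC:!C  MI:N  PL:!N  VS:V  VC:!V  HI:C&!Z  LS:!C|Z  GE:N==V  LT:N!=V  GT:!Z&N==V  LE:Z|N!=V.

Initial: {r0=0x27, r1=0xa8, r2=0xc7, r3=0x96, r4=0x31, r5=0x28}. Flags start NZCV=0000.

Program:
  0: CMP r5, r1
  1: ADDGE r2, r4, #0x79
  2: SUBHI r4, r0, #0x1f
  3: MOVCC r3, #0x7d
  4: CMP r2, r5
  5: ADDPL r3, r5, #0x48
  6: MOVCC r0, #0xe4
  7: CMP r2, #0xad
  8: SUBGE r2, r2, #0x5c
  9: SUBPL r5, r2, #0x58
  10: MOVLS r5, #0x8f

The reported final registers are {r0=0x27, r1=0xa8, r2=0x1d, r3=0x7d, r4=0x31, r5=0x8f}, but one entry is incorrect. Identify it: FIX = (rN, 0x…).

0: ✓ CMP  NZCV=1001
1: ✓ ADDGE  r2←0xaa
2: · SUBHI
3: ✓ MOVCC  r3←0x7d
4: ✓ CMP  NZCV=1010
5: · ADDPL
6: · MOVCC
7: ✓ CMP  NZCV=1000
8: · SUBGE
9: · SUBPL
10: ✓ MOVLS  r5←0x8f

FIX = (r2, 0xaa)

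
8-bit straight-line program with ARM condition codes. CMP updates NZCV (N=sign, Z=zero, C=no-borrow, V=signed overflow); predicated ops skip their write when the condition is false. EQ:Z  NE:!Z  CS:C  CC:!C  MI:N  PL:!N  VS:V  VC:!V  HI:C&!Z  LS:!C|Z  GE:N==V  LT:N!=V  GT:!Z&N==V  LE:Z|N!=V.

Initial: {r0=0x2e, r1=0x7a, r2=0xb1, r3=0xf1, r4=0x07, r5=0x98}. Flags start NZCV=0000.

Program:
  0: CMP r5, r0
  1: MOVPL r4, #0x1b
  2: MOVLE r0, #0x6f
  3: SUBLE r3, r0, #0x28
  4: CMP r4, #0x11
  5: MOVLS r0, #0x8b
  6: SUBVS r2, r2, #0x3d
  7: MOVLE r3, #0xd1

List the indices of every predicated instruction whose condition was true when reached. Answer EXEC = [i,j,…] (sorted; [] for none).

EXEC = [1,2,3]

0: ✓ CMP  NZCV=0011
1: ✓ MOVPL  r4←0x1b
2: ✓ MOVLE  r0←0x6f
3: ✓ SUBLE  r3←0x47
4: ✓ CMP  NZCV=0010
5: · MOVLS
6: · SUBVS
7: · MOVLE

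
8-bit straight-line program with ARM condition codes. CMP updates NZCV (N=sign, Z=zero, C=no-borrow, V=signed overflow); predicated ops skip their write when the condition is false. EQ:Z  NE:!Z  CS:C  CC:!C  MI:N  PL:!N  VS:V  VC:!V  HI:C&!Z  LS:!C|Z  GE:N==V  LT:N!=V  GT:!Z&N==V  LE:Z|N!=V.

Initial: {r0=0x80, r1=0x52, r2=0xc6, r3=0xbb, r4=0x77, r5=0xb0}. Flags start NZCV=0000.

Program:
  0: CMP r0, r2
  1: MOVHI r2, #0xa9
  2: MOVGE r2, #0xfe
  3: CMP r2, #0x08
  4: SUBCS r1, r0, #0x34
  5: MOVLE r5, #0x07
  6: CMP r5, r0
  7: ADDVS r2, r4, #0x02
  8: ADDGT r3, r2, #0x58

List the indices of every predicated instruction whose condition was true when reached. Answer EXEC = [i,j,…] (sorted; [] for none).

[0] flags=1000 → (cmp)
[1] flags=1000 HI?F → skip
[2] flags=1000 GE?F → skip
[3] flags=1010 → (cmp)
[4] flags=1010 CS?T → r1=0x4c
[5] flags=1010 LE?T → r5=0x07
[6] flags=1001 → (cmp)
[7] flags=1001 VS?T → r2=0x79
[8] flags=1001 GT?T → r3=0xd1

EXEC = [4,5,7,8]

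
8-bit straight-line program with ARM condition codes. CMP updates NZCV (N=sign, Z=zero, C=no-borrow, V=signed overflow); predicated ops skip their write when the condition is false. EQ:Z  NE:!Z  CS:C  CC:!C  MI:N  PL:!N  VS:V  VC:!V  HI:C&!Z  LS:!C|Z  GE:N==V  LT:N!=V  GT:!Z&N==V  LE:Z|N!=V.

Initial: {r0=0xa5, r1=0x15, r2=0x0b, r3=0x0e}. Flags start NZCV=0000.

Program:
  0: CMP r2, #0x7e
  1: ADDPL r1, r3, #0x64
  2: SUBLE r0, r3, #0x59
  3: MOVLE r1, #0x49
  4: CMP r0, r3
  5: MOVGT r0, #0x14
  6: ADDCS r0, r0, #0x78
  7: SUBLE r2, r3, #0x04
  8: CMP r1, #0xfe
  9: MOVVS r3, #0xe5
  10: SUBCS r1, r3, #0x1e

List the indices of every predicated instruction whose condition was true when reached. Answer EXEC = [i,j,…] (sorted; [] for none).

0: ✓ CMP  NZCV=1000
1: · ADDPL
2: ✓ SUBLE  r0←0xb5
3: ✓ MOVLE  r1←0x49
4: ✓ CMP  NZCV=1010
5: · MOVGT
6: ✓ ADDCS  r0←0x2d
7: ✓ SUBLE  r2←0x0a
8: ✓ CMP  NZCV=0000
9: · MOVVS
10: · SUBCS

EXEC = [2,3,6,7]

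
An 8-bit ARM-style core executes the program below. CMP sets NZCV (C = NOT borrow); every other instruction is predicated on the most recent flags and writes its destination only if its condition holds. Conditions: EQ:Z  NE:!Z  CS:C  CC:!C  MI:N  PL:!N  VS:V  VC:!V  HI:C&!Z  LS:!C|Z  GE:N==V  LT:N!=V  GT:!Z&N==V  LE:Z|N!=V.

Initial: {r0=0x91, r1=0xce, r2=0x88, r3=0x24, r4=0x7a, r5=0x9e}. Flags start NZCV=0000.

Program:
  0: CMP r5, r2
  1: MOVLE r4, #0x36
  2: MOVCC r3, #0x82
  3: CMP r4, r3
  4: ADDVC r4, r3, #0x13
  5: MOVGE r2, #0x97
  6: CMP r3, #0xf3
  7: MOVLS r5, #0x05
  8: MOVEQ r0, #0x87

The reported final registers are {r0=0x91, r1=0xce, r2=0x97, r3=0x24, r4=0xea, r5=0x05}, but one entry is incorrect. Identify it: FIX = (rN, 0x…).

[0] flags=0010 → (cmp)
[1] flags=0010 LE?F → skip
[2] flags=0010 CC?F → skip
[3] flags=0010 → (cmp)
[4] flags=0010 VC?T → r4=0x37
[5] flags=0010 GE?T → r2=0x97
[6] flags=0000 → (cmp)
[7] flags=0000 LS?T → r5=0x05
[8] flags=0000 EQ?F → skip

FIX = (r4, 0x37)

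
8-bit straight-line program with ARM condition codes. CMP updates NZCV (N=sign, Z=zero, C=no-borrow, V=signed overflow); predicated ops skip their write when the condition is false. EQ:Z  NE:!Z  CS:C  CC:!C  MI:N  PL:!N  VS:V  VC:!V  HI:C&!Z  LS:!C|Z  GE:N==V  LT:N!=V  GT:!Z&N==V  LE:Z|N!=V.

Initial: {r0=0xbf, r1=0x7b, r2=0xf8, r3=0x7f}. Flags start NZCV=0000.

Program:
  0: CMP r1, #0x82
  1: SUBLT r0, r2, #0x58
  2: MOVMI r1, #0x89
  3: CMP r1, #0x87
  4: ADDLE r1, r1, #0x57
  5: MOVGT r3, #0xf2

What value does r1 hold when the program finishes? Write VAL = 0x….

[0] flags=1001 → (cmp)
[1] flags=1001 LT?F → skip
[2] flags=1001 MI?T → r1=0x89
[3] flags=0010 → (cmp)
[4] flags=0010 LE?F → skip
[5] flags=0010 GT?T → r3=0xf2

VAL = 0x89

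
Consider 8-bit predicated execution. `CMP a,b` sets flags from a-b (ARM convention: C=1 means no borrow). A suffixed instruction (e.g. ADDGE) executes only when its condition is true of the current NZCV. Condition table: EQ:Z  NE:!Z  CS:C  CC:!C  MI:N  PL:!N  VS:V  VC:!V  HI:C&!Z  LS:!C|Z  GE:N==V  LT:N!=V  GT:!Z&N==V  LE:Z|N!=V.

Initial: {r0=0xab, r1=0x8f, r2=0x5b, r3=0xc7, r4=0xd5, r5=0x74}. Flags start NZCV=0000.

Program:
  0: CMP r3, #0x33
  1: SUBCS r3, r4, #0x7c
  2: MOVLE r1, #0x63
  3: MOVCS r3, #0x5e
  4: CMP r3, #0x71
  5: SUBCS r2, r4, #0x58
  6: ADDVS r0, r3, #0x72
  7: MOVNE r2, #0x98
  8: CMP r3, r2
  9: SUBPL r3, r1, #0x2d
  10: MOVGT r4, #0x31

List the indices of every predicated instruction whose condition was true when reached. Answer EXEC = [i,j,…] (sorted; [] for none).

[0] flags=1010 → (cmp)
[1] flags=1010 CS?T → r3=0x59
[2] flags=1010 LE?T → r1=0x63
[3] flags=1010 CS?T → r3=0x5e
[4] flags=1000 → (cmp)
[5] flags=1000 CS?F → skip
[6] flags=1000 VS?F → skip
[7] flags=1000 NE?T → r2=0x98
[8] flags=1001 → (cmp)
[9] flags=1001 PL?F → skip
[10] flags=1001 GT?T → r4=0x31

EXEC = [1,2,3,7,10]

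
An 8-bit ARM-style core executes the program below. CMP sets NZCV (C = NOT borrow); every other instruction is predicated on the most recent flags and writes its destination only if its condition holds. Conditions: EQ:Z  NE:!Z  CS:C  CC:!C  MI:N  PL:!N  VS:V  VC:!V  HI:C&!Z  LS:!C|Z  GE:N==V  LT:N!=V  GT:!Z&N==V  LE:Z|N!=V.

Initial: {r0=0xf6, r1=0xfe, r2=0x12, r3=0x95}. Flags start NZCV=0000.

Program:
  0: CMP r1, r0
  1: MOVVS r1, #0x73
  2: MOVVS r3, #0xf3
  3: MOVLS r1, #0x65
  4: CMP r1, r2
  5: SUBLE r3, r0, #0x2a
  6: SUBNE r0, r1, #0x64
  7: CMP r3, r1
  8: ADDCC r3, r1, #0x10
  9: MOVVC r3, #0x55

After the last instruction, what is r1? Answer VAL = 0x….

[0] flags=0010 → (cmp)
[1] flags=0010 VS?F → skip
[2] flags=0010 VS?F → skip
[3] flags=0010 LS?F → skip
[4] flags=1010 → (cmp)
[5] flags=1010 LE?T → r3=0xcc
[6] flags=1010 NE?T → r0=0x9a
[7] flags=1000 → (cmp)
[8] flags=1000 CC?T → r3=0x0e
[9] flags=1000 VC?T → r3=0x55

VAL = 0xfe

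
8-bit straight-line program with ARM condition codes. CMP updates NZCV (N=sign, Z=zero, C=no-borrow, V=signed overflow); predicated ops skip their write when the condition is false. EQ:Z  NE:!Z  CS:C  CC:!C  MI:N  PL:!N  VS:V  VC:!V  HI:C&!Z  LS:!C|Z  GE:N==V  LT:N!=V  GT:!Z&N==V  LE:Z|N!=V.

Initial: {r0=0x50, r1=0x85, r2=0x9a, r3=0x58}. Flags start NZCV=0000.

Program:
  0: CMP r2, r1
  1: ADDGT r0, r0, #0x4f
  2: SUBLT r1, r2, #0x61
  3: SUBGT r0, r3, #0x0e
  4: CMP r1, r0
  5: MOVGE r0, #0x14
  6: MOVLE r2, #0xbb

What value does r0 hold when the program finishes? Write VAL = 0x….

[0] flags=0010 → (cmp)
[1] flags=0010 GT?T → r0=0x9f
[2] flags=0010 LT?F → skip
[3] flags=0010 GT?T → r0=0x4a
[4] flags=0011 → (cmp)
[5] flags=0011 GE?F → skip
[6] flags=0011 LE?T → r2=0xbb

VAL = 0x4a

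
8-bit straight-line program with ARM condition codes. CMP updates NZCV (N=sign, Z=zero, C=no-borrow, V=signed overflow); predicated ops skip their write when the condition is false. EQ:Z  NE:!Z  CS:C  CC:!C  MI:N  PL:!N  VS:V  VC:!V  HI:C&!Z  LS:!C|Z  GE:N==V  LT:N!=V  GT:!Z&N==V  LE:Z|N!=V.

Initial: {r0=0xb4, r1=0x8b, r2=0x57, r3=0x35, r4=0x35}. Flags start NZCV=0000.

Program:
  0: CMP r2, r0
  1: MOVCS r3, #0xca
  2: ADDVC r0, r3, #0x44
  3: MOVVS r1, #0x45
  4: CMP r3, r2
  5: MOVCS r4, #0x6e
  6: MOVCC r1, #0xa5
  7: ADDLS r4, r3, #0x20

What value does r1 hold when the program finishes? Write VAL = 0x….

0: ✓ CMP  NZCV=1001
1: · MOVCS
2: · ADDVC
3: ✓ MOVVS  r1←0x45
4: ✓ CMP  NZCV=1000
5: · MOVCS
6: ✓ MOVCC  r1←0xa5
7: ✓ ADDLS  r4←0x55

VAL = 0xa5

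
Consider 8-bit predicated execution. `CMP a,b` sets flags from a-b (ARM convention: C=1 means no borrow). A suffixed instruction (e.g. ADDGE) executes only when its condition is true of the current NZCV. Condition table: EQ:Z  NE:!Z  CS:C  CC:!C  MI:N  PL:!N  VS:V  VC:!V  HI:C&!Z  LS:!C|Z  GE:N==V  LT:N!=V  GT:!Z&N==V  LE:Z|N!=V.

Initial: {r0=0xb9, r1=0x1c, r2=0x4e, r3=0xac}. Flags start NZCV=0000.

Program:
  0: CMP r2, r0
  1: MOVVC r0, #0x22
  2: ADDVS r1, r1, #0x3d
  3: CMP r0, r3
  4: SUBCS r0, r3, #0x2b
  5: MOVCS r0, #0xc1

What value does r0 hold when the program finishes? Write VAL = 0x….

VAL = 0xc1

0: ✓ CMP  NZCV=1001
1: · MOVVC
2: ✓ ADDVS  r1←0x59
3: ✓ CMP  NZCV=0010
4: ✓ SUBCS  r0←0x81
5: ✓ MOVCS  r0←0xc1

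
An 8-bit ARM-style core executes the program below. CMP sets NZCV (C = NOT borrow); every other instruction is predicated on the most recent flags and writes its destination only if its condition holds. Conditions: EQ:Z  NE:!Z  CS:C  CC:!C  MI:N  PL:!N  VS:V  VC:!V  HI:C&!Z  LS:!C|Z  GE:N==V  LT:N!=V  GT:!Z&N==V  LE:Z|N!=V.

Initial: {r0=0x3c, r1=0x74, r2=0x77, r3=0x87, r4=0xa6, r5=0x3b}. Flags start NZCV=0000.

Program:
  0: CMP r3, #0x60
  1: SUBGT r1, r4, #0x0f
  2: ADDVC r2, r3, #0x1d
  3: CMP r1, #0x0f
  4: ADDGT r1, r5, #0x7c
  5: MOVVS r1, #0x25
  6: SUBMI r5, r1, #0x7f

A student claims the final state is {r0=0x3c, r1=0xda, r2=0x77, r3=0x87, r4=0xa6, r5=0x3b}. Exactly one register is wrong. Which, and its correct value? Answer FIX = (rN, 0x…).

FIX = (r1, 0xb7)

[0] flags=0011 → (cmp)
[1] flags=0011 GT?F → skip
[2] flags=0011 VC?F → skip
[3] flags=0010 → (cmp)
[4] flags=0010 GT?T → r1=0xb7
[5] flags=0010 VS?F → skip
[6] flags=0010 MI?F → skip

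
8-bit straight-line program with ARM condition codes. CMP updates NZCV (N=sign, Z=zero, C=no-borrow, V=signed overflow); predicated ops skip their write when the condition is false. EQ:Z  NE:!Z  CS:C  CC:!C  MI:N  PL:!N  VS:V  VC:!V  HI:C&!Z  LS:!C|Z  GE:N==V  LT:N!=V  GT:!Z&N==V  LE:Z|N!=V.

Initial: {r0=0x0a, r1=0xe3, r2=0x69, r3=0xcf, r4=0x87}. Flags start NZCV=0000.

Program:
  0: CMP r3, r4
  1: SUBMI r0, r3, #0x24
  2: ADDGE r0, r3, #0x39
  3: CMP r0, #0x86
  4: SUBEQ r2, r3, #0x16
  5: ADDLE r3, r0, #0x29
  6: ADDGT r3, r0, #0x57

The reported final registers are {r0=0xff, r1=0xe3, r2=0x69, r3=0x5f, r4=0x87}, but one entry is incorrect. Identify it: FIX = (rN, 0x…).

FIX = (r0, 0x08)

[0] flags=0010 → (cmp)
[1] flags=0010 MI?F → skip
[2] flags=0010 GE?T → r0=0x08
[3] flags=1001 → (cmp)
[4] flags=1001 EQ?F → skip
[5] flags=1001 LE?F → skip
[6] flags=1001 GT?T → r3=0x5f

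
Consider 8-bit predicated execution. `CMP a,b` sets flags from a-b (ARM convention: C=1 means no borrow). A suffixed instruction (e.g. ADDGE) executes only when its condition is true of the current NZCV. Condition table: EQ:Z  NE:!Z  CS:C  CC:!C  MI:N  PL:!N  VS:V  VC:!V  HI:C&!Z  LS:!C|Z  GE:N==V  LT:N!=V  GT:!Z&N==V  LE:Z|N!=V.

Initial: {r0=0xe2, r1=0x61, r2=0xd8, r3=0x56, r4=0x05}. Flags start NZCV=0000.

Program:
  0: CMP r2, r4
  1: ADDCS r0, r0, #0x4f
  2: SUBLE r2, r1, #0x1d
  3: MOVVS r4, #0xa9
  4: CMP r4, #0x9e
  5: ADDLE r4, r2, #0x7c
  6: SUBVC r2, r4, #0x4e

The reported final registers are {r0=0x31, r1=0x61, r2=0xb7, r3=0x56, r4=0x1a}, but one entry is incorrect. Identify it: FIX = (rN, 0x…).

0: ✓ CMP  NZCV=1010
1: ✓ ADDCS  r0←0x31
2: ✓ SUBLE  r2←0x44
3: · MOVVS
4: ✓ CMP  NZCV=0000
5: · ADDLE
6: ✓ SUBVC  r2←0xb7

FIX = (r4, 0x05)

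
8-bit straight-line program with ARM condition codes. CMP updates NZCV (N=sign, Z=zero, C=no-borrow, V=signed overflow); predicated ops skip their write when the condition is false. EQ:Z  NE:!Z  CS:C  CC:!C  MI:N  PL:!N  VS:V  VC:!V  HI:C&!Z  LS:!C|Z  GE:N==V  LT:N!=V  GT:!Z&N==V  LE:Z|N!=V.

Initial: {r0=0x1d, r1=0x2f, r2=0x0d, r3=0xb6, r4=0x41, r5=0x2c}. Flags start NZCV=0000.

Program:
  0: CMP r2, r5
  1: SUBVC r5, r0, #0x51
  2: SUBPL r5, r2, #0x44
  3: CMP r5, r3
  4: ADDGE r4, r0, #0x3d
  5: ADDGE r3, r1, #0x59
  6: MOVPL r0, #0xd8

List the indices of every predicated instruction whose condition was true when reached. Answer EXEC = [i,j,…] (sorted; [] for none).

[0] flags=1000 → (cmp)
[1] flags=1000 VC?T → r5=0xcc
[2] flags=1000 PL?F → skip
[3] flags=0010 → (cmp)
[4] flags=0010 GE?T → r4=0x5a
[5] flags=0010 GE?T → r3=0x88
[6] flags=0010 PL?T → r0=0xd8

EXEC = [1,4,5,6]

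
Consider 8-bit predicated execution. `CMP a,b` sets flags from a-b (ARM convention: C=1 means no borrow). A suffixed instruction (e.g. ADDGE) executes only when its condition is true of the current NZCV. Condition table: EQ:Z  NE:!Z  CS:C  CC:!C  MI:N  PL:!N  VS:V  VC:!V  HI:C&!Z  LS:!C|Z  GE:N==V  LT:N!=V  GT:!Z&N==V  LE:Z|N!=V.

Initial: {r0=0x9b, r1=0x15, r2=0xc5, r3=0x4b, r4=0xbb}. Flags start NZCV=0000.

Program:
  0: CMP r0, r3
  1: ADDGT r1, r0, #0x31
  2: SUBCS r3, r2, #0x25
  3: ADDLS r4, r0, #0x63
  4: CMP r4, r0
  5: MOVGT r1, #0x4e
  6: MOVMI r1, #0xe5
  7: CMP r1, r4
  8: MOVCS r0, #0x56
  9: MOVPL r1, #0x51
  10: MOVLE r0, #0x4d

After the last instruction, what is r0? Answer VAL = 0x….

0: ✓ CMP  NZCV=0011
1: · ADDGT
2: ✓ SUBCS  r3←0xa0
3: · ADDLS
4: ✓ CMP  NZCV=0010
5: ✓ MOVGT  r1←0x4e
6: · MOVMI
7: ✓ CMP  NZCV=1001
8: · MOVCS
9: · MOVPL
10: · MOVLE

VAL = 0x9b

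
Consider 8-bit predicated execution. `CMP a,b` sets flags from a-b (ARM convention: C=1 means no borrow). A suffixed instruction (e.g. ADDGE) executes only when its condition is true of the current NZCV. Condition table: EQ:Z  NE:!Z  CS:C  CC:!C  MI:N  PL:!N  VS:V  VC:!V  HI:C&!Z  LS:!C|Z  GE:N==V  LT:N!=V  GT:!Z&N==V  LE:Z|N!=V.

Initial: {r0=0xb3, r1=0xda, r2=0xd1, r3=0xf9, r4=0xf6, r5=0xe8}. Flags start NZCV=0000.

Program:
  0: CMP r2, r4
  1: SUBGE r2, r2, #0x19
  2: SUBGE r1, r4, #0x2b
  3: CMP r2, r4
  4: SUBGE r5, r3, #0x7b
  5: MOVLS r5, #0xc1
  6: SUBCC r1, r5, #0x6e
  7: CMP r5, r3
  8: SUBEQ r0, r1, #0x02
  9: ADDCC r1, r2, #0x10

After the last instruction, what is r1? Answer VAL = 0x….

VAL = 0xe1

0: ✓ CMP  NZCV=1000
1: · SUBGE
2: · SUBGE
3: ✓ CMP  NZCV=1000
4: · SUBGE
5: ✓ MOVLS  r5←0xc1
6: ✓ SUBCC  r1←0x53
7: ✓ CMP  NZCV=1000
8: · SUBEQ
9: ✓ ADDCC  r1←0xe1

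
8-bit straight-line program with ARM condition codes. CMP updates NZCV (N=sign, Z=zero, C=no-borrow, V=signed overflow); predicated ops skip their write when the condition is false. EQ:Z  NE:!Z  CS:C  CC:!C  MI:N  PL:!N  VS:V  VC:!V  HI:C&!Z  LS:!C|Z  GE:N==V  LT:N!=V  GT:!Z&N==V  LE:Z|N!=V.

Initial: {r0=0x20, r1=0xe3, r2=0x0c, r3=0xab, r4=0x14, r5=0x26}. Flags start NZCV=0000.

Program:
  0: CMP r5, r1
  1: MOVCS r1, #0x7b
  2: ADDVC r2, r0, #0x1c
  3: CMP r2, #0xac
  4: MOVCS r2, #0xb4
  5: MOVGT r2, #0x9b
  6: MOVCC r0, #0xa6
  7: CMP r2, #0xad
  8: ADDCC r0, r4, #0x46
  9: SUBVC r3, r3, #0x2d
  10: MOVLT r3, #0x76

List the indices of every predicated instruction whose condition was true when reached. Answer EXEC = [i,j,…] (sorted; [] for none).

EXEC = [2,5,6,8,9,10]

0: ✓ CMP  NZCV=0000
1: · MOVCS
2: ✓ ADDVC  r2←0x3c
3: ✓ CMP  NZCV=1001
4: · MOVCS
5: ✓ MOVGT  r2←0x9b
6: ✓ MOVCC  r0←0xa6
7: ✓ CMP  NZCV=1000
8: ✓ ADDCC  r0←0x5a
9: ✓ SUBVC  r3←0x7e
10: ✓ MOVLT  r3←0x76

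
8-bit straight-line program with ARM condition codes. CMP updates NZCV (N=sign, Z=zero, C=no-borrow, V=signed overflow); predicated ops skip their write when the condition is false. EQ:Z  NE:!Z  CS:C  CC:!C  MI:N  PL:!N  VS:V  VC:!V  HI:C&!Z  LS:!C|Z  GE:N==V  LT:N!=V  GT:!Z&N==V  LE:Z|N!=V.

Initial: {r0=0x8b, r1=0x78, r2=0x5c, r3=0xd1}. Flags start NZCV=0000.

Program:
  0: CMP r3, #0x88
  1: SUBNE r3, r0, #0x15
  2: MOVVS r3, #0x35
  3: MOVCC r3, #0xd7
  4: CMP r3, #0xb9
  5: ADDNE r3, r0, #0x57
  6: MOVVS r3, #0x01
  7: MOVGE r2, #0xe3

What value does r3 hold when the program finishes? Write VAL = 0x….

[0] flags=0010 → (cmp)
[1] flags=0010 NE?T → r3=0x76
[2] flags=0010 VS?F → skip
[3] flags=0010 CC?F → skip
[4] flags=1001 → (cmp)
[5] flags=1001 NE?T → r3=0xe2
[6] flags=1001 VS?T → r3=0x01
[7] flags=1001 GE?T → r2=0xe3

VAL = 0x01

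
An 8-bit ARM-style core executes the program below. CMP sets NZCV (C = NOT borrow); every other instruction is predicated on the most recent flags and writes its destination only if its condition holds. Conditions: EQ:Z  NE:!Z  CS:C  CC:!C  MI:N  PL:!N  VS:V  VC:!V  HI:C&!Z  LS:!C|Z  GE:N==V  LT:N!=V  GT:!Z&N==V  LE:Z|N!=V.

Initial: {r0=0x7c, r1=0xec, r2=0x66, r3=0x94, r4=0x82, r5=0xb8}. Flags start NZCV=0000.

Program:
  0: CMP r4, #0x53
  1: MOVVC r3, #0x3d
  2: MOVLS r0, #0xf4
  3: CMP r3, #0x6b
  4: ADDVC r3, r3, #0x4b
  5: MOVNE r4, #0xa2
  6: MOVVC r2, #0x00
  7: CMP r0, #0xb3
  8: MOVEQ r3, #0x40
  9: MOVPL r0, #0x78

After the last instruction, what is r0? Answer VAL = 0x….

VAL = 0x7c

[0] flags=0011 → (cmp)
[1] flags=0011 VC?F → skip
[2] flags=0011 LS?F → skip
[3] flags=0011 → (cmp)
[4] flags=0011 VC?F → skip
[5] flags=0011 NE?T → r4=0xa2
[6] flags=0011 VC?F → skip
[7] flags=1001 → (cmp)
[8] flags=1001 EQ?F → skip
[9] flags=1001 PL?F → skip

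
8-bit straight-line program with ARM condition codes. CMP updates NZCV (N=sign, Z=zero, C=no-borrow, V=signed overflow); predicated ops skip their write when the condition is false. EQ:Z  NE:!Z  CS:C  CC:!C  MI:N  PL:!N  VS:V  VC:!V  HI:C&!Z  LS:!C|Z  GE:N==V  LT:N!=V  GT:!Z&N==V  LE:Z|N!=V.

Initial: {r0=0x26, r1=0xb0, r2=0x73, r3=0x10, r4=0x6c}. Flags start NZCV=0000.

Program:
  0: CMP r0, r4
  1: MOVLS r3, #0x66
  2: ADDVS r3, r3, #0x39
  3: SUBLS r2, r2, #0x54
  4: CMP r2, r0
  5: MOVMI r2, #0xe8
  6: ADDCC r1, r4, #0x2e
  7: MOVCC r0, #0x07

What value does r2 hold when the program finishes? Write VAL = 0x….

VAL = 0xe8

[0] flags=1000 → (cmp)
[1] flags=1000 LS?T → r3=0x66
[2] flags=1000 VS?F → skip
[3] flags=1000 LS?T → r2=0x1f
[4] flags=1000 → (cmp)
[5] flags=1000 MI?T → r2=0xe8
[6] flags=1000 CC?T → r1=0x9a
[7] flags=1000 CC?T → r0=0x07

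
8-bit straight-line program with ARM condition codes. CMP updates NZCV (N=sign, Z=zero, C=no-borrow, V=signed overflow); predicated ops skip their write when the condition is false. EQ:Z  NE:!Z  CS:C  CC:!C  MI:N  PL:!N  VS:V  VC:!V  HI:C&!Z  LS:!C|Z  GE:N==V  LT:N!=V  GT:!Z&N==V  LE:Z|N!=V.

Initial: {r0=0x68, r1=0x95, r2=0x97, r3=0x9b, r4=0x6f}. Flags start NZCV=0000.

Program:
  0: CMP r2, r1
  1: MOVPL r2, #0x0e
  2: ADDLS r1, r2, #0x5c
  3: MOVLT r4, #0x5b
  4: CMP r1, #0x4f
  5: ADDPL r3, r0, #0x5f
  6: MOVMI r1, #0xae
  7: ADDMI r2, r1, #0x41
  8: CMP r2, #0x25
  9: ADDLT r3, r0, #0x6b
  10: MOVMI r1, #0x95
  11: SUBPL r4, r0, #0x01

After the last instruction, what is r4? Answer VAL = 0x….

VAL = 0x6f

0: ✓ CMP  NZCV=0010
1: ✓ MOVPL  r2←0x0e
2: · ADDLS
3: · MOVLT
4: ✓ CMP  NZCV=0011
5: ✓ ADDPL  r3←0xc7
6: · MOVMI
7: · ADDMI
8: ✓ CMP  NZCV=1000
9: ✓ ADDLT  r3←0xd3
10: ✓ MOVMI  r1←0x95
11: · SUBPL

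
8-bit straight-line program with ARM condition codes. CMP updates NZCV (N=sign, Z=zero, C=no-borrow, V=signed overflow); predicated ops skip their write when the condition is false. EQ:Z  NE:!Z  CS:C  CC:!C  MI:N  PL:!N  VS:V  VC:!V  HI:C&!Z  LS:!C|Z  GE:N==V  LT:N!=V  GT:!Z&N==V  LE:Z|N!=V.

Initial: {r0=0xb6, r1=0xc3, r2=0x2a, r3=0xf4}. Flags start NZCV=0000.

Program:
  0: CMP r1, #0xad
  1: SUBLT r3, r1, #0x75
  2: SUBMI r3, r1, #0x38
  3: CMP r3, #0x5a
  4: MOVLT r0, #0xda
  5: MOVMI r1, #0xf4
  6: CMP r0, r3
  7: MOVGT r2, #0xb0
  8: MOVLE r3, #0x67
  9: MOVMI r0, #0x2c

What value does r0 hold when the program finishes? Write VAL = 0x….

0: ✓ CMP  NZCV=0010
1: · SUBLT
2: · SUBMI
3: ✓ CMP  NZCV=1010
4: ✓ MOVLT  r0←0xda
5: ✓ MOVMI  r1←0xf4
6: ✓ CMP  NZCV=1000
7: · MOVGT
8: ✓ MOVLE  r3←0x67
9: ✓ MOVMI  r0←0x2c

VAL = 0x2c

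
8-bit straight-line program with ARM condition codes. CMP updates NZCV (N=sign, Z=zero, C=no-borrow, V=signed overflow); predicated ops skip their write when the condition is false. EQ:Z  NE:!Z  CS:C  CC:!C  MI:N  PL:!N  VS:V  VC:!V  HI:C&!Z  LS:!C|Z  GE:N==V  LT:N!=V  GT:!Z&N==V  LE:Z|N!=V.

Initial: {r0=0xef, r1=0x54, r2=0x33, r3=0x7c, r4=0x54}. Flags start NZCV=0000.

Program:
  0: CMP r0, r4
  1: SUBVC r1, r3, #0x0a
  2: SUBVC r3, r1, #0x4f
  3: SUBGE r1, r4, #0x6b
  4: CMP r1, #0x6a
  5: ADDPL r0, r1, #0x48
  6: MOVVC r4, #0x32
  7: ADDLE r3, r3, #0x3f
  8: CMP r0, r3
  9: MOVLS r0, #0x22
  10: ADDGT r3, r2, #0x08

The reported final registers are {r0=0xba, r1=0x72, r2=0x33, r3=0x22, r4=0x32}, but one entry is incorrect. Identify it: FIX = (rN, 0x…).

FIX = (r3, 0x23)

[0] flags=1010 → (cmp)
[1] flags=1010 VC?T → r1=0x72
[2] flags=1010 VC?T → r3=0x23
[3] flags=1010 GE?F → skip
[4] flags=0010 → (cmp)
[5] flags=0010 PL?T → r0=0xba
[6] flags=0010 VC?T → r4=0x32
[7] flags=0010 LE?F → skip
[8] flags=1010 → (cmp)
[9] flags=1010 LS?F → skip
[10] flags=1010 GT?F → skip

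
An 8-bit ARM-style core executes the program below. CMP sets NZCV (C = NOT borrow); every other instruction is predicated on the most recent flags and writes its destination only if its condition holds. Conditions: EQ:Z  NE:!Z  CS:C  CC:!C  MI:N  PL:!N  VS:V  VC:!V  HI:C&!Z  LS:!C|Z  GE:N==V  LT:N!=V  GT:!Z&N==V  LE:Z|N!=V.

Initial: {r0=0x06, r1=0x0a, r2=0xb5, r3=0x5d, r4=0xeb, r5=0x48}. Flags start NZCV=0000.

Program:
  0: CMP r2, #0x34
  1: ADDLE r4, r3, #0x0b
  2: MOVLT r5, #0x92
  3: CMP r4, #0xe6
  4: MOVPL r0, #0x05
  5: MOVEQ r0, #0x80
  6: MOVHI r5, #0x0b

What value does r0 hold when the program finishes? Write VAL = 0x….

0: ✓ CMP  NZCV=1010
1: ✓ ADDLE  r4←0x68
2: ✓ MOVLT  r5←0x92
3: ✓ CMP  NZCV=1001
4: · MOVPL
5: · MOVEQ
6: · MOVHI

VAL = 0x06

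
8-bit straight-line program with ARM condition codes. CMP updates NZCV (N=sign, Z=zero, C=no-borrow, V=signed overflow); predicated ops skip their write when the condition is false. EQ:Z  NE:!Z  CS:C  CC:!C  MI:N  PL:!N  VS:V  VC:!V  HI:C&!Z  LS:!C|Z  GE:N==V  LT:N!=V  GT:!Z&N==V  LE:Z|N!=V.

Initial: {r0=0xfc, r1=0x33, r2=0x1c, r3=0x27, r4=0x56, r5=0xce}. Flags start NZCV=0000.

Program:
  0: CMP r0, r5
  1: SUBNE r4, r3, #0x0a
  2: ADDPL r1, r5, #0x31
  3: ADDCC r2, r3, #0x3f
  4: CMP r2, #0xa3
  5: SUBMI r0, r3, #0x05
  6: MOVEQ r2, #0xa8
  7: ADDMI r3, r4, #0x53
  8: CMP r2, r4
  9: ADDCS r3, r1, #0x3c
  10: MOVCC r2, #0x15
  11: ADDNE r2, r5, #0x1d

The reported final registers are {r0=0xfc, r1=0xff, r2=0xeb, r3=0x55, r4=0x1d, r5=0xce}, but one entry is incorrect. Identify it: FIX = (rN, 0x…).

FIX = (r3, 0x27)

0: ✓ CMP  NZCV=0010
1: ✓ SUBNE  r4←0x1d
2: ✓ ADDPL  r1←0xff
3: · ADDCC
4: ✓ CMP  NZCV=0000
5: · SUBMI
6: · MOVEQ
7: · ADDMI
8: ✓ CMP  NZCV=1000
9: · ADDCS
10: ✓ MOVCC  r2←0x15
11: ✓ ADDNE  r2←0xeb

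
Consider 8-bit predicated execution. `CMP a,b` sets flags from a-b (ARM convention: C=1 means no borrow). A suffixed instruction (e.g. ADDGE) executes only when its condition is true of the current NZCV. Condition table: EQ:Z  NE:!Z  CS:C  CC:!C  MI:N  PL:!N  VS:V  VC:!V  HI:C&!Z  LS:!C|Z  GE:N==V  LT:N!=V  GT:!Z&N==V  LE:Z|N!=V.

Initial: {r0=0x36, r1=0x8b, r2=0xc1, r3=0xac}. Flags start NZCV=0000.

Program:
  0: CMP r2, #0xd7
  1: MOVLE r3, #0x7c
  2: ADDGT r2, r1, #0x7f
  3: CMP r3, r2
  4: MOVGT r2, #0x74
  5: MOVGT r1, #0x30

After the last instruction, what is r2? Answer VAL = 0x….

VAL = 0x74

0: ✓ CMP  NZCV=1000
1: ✓ MOVLE  r3←0x7c
2: · ADDGT
3: ✓ CMP  NZCV=1001
4: ✓ MOVGT  r2←0x74
5: ✓ MOVGT  r1←0x30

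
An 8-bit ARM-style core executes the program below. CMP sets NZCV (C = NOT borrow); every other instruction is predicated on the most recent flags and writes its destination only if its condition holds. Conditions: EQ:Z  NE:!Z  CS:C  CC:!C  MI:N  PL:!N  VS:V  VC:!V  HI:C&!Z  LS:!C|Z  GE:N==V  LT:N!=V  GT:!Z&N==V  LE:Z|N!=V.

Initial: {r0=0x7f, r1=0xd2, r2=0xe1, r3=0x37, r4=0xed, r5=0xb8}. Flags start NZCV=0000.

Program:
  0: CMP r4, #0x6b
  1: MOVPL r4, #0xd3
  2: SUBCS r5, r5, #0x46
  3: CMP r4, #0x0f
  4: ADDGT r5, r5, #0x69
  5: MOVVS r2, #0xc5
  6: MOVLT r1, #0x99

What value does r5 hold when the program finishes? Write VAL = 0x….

VAL = 0x72

[0] flags=1010 → (cmp)
[1] flags=1010 PL?F → skip
[2] flags=1010 CS?T → r5=0x72
[3] flags=1010 → (cmp)
[4] flags=1010 GT?F → skip
[5] flags=1010 VS?F → skip
[6] flags=1010 LT?T → r1=0x99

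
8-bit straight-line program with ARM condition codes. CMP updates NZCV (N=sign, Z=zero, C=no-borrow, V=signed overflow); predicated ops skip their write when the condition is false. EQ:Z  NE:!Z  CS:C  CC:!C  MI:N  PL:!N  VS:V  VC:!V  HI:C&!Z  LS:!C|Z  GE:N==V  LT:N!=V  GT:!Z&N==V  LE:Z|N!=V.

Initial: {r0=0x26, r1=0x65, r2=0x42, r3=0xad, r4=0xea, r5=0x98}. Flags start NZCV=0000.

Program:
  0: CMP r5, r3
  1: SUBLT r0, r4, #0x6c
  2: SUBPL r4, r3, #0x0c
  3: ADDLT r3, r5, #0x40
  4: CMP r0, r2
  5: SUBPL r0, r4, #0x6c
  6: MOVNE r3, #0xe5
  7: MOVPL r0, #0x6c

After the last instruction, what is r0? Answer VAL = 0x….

[0] flags=1000 → (cmp)
[1] flags=1000 LT?T → r0=0x7e
[2] flags=1000 PL?F → skip
[3] flags=1000 LT?T → r3=0xd8
[4] flags=0010 → (cmp)
[5] flags=0010 PL?T → r0=0x7e
[6] flags=0010 NE?T → r3=0xe5
[7] flags=0010 PL?T → r0=0x6c

VAL = 0x6c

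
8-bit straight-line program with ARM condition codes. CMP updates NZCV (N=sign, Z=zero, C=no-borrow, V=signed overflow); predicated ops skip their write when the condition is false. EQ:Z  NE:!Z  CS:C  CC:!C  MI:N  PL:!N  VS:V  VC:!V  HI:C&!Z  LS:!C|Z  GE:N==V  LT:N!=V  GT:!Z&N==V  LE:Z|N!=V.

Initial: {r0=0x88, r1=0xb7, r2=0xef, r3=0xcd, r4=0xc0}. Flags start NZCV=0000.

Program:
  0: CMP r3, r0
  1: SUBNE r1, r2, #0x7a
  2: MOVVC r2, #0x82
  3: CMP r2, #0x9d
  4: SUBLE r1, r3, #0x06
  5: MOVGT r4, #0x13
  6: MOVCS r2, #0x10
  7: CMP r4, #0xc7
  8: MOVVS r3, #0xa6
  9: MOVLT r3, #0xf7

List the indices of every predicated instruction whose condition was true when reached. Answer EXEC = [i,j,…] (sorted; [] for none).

[0] flags=0010 → (cmp)
[1] flags=0010 NE?T → r1=0x75
[2] flags=0010 VC?T → r2=0x82
[3] flags=1000 → (cmp)
[4] flags=1000 LE?T → r1=0xc7
[5] flags=1000 GT?F → skip
[6] flags=1000 CS?F → skip
[7] flags=1000 → (cmp)
[8] flags=1000 VS?F → skip
[9] flags=1000 LT?T → r3=0xf7

EXEC = [1,2,4,9]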